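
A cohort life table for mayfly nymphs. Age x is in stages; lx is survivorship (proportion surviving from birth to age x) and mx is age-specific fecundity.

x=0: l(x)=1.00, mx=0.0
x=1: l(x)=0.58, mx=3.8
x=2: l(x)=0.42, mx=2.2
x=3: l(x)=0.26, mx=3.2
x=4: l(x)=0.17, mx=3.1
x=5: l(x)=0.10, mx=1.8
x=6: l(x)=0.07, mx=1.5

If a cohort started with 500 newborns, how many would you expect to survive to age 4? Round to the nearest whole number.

Expected survivors = N0 · l_4 = 500 × 0.17 = 85 → 85

85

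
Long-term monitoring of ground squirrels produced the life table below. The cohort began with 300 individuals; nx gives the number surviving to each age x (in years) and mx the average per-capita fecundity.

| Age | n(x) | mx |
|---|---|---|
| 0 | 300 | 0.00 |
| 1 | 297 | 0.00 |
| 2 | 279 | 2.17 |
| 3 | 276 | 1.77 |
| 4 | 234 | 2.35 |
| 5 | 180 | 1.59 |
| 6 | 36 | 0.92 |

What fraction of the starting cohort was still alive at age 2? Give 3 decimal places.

0.930

l_2 = n_2/n_0 = 279/300 = 0.93 → 0.930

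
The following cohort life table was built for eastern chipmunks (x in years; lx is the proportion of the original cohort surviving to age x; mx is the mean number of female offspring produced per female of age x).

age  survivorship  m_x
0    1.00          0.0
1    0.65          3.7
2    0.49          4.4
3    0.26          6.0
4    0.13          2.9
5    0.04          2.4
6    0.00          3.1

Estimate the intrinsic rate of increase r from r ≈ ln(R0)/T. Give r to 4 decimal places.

0.9292

R0 = Σ lx·mx = 0 + 2.405 + 2.156 + 1.56 + 0.377 + 0.096 + 0 = 6.594
Σ x·lx·mx = 13.385; T = 13.385/6.594 = 2.02988…
r ≈ ln(R0)/T = ln(6.594)/2.02988… = 0.9292… → 0.9292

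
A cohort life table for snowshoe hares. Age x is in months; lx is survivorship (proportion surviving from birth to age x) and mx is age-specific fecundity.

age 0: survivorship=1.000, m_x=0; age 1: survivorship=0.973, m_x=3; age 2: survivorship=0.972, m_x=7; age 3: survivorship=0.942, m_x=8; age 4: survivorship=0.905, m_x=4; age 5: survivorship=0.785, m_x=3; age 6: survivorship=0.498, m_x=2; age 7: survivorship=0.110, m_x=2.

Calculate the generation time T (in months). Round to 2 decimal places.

lx·mx: 0, 2.919, 6.804, 7.536, 3.62, 2.355, 0.996, 0.22 → R0 = 24.45
x·lx·mx: 0, 2.919, 13.608, 22.608, 14.48, 11.775, 5.976, 1.54 → Σ = 72.906
T = 72.906 / 24.45 = 2.98184… → 2.98

2.98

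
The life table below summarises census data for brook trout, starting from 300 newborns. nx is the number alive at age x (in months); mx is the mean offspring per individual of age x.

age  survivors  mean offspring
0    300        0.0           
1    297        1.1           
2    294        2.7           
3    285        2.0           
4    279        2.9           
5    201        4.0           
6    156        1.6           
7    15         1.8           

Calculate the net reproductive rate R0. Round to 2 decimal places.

11.93

lx = nx/n0 = nx/300: 1, 0.99, 0.98, 0.95, 0.93, 0.67, 0.52, 0.05
lx·mx by age: 0, 1.089, 2.646, 1.9, 2.697, 2.68, 0.832, 0.09
R0 = Σ lx·mx = 11.934 → 11.93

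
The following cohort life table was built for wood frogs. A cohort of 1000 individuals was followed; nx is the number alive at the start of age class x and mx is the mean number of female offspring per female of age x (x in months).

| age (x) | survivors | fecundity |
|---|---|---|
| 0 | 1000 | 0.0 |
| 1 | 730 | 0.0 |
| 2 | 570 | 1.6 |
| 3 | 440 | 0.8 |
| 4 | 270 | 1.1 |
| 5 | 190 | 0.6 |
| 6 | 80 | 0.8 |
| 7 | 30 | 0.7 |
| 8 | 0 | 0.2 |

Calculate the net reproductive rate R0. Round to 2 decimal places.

lx = nx/n0 = nx/1000: 1, 0.73, 0.57, 0.44, 0.27, 0.19, 0.08, 0.03, 0
lx·mx by age: 0, 0, 0.912, 0.352, 0.297, 0.114, 0.064, 0.021, 0
R0 = Σ lx·mx = 1.76 → 1.76

1.76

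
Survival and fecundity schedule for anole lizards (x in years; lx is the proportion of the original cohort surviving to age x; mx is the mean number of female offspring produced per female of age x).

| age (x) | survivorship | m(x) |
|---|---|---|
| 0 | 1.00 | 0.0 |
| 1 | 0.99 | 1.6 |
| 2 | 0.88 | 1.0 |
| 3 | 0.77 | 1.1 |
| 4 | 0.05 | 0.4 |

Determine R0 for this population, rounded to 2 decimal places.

lx·mx by age: 0, 1.584, 0.88, 0.847, 0.02
R0 = Σ lx·mx = 3.331 → 3.33

3.33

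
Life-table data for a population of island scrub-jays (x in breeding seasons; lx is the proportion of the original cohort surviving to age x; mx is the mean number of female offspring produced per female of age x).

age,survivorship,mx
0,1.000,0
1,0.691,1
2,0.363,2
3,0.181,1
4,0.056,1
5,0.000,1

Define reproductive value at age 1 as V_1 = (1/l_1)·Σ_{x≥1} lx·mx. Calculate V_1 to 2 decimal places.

lx·mx for x ≥ 1: 0.691, 0.726, 0.181, 0.056, 0 → sum = 1.654
V_1 = 1.654 / l_1 = 1.654 / 0.691 = 2.393632… → 2.39

2.39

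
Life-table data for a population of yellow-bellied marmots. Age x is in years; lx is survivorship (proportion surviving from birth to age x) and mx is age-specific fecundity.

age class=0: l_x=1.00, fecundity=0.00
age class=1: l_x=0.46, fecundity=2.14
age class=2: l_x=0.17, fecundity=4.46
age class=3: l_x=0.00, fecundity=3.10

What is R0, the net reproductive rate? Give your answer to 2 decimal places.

lx·mx by age: 0, 0.9844, 0.7582, 0
R0 = Σ lx·mx = 1.7426 → 1.74

1.74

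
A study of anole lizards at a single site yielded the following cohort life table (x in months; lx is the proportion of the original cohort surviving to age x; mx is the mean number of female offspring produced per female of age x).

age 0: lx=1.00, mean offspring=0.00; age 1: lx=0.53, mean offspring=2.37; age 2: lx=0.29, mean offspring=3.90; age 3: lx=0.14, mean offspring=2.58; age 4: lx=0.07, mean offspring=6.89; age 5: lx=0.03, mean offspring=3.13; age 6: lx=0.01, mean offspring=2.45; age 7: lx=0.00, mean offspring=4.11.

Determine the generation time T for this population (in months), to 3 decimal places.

2.134

lx·mx: 0, 1.2561, 1.131, 0.3612, 0.4823, 0.0939, 0.0245, 0 → R0 = 3.349
x·lx·mx: 0, 1.2561, 2.262, 1.0836, 1.9292, 0.4695, 0.147, 0 → Σ = 7.1474
T = 7.1474 / 3.349 = 2.134189… → 2.134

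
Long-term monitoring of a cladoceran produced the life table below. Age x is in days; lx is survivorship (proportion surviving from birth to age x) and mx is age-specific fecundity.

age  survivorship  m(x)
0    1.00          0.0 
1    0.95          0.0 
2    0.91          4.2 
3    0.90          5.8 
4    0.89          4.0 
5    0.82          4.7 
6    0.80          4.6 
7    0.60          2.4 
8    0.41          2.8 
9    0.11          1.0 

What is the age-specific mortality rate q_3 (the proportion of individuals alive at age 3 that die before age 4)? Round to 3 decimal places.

q_3 = (l_3 − l_4) / l_3 = (0.9 − 0.89) / 0.9
     = 0.01 / 0.9 = 0.011111… → 0.011

0.011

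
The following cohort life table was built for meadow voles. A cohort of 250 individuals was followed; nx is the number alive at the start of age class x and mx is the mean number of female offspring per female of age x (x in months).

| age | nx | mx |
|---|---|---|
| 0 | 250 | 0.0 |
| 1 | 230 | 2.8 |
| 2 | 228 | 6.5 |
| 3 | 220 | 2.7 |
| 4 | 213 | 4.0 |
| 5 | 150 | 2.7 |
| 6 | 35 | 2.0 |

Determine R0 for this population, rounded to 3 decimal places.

lx = nx/n0 = nx/250: 1, 0.92, 0.912, 0.88, 0.852, 0.6, 0.14
lx·mx by age: 0, 2.576, 5.928, 2.376, 3.408, 1.62, 0.28
R0 = Σ lx·mx = 16.188 → 16.188

16.188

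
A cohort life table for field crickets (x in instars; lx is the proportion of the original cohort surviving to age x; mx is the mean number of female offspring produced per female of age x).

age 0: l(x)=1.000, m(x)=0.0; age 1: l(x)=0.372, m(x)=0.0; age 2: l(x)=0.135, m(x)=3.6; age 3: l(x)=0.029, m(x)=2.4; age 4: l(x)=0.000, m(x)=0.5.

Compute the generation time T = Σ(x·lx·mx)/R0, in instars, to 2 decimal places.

lx·mx: 0, 0, 0.486, 0.0696, 0 → R0 = 0.5556
x·lx·mx: 0, 0, 0.972, 0.2088, 0 → Σ = 1.1808
T = 1.1808 / 0.5556 = 2.12527… → 2.13

2.13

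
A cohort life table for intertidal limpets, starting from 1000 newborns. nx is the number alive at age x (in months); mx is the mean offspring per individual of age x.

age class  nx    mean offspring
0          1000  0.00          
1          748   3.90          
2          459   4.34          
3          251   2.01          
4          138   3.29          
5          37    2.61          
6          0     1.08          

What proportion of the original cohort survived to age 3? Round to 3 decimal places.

l_3 = n_3/n_0 = 251/1000 = 0.251 → 0.251

0.251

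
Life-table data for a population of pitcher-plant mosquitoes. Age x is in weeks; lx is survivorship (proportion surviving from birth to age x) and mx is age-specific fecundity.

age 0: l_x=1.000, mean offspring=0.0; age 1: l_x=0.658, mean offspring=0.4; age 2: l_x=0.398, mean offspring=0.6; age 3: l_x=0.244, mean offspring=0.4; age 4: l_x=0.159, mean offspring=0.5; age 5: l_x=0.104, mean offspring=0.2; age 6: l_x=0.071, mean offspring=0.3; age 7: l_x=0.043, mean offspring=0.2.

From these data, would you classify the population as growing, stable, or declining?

R0 = Σ lx·mx = 0 + 0.2632 + 0.2388 + 0.0976 + 0.0795 + 0.0208 + 0.0213 + 0.0086 = 0.7298
R0 < 1, so the population is declining.

declining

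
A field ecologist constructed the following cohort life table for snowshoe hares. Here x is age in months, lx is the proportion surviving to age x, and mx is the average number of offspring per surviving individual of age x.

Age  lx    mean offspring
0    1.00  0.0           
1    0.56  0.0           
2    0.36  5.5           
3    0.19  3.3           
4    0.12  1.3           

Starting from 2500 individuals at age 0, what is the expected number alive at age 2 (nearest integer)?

900

Expected survivors = N0 · l_2 = 2500 × 0.36 = 900 → 900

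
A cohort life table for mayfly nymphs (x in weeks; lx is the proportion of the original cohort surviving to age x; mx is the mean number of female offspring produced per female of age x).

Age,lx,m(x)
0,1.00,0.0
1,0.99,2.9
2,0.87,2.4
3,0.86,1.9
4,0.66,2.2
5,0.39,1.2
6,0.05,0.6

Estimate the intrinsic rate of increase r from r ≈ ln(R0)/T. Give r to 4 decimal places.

R0 = Σ lx·mx = 0 + 2.871 + 2.088 + 1.634 + 1.452 + 0.468 + 0.03 = 8.543
Σ x·lx·mx = 20.277; T = 20.277/8.543 = 2.37352…
r ≈ ln(R0)/T = ln(8.543)/2.37352… = 0.903768… → 0.9038

0.9038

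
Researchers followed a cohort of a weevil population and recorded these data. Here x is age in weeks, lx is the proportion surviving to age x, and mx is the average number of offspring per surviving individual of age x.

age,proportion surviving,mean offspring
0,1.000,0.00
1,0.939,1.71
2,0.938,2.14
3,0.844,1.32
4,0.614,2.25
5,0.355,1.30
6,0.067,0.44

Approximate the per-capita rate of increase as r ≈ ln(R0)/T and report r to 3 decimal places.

R0 = Σ lx·mx = 0 + 1.60569 + 2.00732 + 1.11408 + 1.3815 + 0.4615 + 0.02948 = 6.59957
Σ x·lx·mx = 16.97295; T = 16.97295/6.59957 = 2.57183…
r ≈ ln(R0)/T = ln(6.59957)/2.57183… = 0.73372… → 0.734

0.734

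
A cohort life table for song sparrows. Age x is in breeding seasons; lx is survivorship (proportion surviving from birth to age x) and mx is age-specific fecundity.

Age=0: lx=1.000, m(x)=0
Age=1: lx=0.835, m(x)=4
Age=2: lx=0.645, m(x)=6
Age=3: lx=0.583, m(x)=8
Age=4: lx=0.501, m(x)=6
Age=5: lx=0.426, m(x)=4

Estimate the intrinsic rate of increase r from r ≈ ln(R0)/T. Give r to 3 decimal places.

1.021

R0 = Σ lx·mx = 0 + 3.34 + 3.87 + 4.664 + 3.006 + 1.704 = 16.584
Σ x·lx·mx = 45.616; T = 45.616/16.584 = 2.7506…
r ≈ ln(R0)/T = ln(16.584)/2.7506… = 1.02103… → 1.021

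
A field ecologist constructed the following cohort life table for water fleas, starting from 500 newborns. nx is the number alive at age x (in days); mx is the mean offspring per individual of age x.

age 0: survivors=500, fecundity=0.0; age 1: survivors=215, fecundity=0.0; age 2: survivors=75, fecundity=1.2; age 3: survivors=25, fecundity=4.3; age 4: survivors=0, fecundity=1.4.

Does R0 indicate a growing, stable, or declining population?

lx = nx/n0 = nx/500: 1, 0.43, 0.15, 0.05, 0
R0 = Σ lx·mx = 0 + 0 + 0.18 + 0.215 + 0 = 0.395
R0 < 1, so the population is declining.

declining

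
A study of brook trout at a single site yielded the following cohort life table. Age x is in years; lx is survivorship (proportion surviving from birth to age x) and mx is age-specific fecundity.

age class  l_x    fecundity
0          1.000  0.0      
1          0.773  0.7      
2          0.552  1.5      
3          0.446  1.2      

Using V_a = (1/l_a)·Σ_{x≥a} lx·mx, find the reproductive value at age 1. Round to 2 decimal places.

lx·mx for x ≥ 1: 0.5411, 0.828, 0.5352 → sum = 1.9043
V_1 = 1.9043 / l_1 = 1.9043 / 0.773 = 2.463519… → 2.46

2.46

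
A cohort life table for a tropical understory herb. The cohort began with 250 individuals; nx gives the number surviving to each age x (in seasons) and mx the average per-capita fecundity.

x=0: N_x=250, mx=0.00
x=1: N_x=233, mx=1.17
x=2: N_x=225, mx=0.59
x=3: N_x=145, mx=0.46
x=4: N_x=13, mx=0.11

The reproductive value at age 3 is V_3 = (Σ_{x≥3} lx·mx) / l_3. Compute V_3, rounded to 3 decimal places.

lx = nx/n0 = nx/250: 1, 0.932, 0.9, 0.58, 0.052
lx·mx for x ≥ 3: 0.2668, 0.00572 → sum = 0.27252
V_3 = 0.27252 / l_3 = 0.27252 / 0.58 = 0.469862… → 0.470

0.470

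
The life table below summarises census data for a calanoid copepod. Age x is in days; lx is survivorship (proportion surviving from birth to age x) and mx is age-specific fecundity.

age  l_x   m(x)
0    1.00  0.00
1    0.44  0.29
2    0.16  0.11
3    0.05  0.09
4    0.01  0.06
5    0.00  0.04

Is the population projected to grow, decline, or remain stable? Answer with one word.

declining

R0 = Σ lx·mx = 0 + 0.1276 + 0.0176 + 0.0045 + 0.0006 + 0 = 0.1503
R0 < 1, so the population is declining.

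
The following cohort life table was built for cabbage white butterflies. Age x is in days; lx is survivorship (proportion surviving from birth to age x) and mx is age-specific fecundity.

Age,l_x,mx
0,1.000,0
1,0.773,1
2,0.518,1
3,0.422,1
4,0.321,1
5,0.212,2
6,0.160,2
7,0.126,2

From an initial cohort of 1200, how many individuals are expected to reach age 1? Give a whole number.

928

Expected survivors = N0 · l_1 = 1200 × 0.773 = 927.6 → 928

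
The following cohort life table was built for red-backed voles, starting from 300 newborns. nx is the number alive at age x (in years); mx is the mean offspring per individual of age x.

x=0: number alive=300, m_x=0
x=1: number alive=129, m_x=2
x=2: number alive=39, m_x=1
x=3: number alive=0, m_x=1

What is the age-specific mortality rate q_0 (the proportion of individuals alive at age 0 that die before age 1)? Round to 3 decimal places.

0.570

lx = nx/n0 = nx/300: 1, 0.43, 0.13, 0
q_0 = (l_0 − l_1) / l_0 = (1 − 0.43) / 1
     = 0.57 / 1 = 0.57 → 0.570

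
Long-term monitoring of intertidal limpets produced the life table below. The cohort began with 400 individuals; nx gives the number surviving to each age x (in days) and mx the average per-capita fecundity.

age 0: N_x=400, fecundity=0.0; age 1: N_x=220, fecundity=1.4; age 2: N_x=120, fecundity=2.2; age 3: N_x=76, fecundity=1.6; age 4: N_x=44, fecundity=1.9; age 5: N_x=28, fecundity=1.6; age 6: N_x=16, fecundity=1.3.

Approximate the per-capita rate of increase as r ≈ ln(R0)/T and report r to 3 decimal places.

0.333

lx = nx/n0 = nx/400: 1, 0.55, 0.3, 0.19, 0.11, 0.07, 0.04
R0 = Σ lx·mx = 0 + 0.77 + 0.66 + 0.304 + 0.209 + 0.112 + 0.052 = 2.107
Σ x·lx·mx = 4.71; T = 4.71/2.107 = 2.23541…
r ≈ ln(R0)/T = ln(2.107)/2.23541… = 0.33339… → 0.333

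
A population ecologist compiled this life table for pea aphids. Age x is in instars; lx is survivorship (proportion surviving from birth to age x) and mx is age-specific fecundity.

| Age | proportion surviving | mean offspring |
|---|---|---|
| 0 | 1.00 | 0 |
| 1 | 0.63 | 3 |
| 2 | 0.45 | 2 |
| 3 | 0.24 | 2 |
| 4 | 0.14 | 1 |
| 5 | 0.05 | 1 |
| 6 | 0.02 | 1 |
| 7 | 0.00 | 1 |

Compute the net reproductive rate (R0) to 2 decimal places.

3.48

lx·mx by age: 0, 1.89, 0.9, 0.48, 0.14, 0.05, 0.02, 0
R0 = Σ lx·mx = 3.48 → 3.48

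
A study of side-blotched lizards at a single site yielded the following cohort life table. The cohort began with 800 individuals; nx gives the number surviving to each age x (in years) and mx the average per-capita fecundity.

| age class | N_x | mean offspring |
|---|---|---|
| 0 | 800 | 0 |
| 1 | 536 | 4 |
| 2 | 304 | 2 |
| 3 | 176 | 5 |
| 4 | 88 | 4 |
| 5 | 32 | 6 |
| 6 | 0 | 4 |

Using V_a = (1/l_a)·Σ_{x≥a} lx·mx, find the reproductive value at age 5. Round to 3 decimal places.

6.000

lx = nx/n0 = nx/800: 1, 0.67, 0.38, 0.22, 0.11, 0.04, 0
lx·mx for x ≥ 5: 0.24, 0 → sum = 0.24
V_5 = 0.24 / l_5 = 0.24 / 0.04 = 6 → 6.000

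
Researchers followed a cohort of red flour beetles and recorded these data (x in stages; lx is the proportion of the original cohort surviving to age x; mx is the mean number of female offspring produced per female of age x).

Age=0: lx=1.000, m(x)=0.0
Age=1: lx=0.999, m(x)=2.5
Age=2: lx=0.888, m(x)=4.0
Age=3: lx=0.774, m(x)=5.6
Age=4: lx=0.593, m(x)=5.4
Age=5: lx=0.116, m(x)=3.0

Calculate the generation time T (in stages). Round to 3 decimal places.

2.666

lx·mx: 0, 2.4975, 3.552, 4.3344, 3.2022, 0.348 → R0 = 13.9341
x·lx·mx: 0, 2.4975, 7.104, 13.0032, 12.8088, 1.74 → Σ = 37.1535
T = 37.1535 / 13.9341 = 2.666372… → 2.666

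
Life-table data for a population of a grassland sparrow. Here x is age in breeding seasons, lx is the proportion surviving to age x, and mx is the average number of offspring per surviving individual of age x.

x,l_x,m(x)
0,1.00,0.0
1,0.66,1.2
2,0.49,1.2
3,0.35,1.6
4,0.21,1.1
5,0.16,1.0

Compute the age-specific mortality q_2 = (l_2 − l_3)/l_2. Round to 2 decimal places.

q_2 = (l_2 − l_3) / l_2 = (0.49 − 0.35) / 0.49
     = 0.14 / 0.49 = 0.285714… → 0.29

0.29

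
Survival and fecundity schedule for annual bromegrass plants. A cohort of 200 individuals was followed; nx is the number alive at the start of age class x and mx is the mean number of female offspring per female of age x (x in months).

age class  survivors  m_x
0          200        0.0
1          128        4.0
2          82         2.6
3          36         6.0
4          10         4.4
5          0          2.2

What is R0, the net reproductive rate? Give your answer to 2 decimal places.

4.93

lx = nx/n0 = nx/200: 1, 0.64, 0.41, 0.18, 0.05, 0
lx·mx by age: 0, 2.56, 1.066, 1.08, 0.22, 0
R0 = Σ lx·mx = 4.926 → 4.93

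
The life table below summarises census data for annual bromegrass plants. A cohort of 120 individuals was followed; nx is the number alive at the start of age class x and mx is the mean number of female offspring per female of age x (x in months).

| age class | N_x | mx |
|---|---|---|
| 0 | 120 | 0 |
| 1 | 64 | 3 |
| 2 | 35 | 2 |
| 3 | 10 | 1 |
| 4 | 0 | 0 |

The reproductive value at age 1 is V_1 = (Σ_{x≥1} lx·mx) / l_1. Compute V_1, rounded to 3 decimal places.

lx = nx/n0 = nx/120: 1, 0.53333…, 0.29167…, 0.08333…, 0
lx·mx for x ≥ 1: 1.6…, 0.583333…, 0.083333…, 0 → sum = 2.266667…
V_1 = 2.266667… / l_1 = 2.266667… / 0.533333… = 4.25… → 4.250

4.250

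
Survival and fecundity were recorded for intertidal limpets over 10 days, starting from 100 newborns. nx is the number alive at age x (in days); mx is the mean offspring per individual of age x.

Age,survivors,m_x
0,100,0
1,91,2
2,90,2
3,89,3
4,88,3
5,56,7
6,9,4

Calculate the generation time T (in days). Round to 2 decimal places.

lx = nx/n0 = nx/100: 1, 0.91, 0.9, 0.89, 0.88, 0.56, 0.09
lx·mx: 0, 1.82, 1.8, 2.67, 2.64, 3.92, 0.36 → R0 = 13.21
x·lx·mx: 0, 1.82, 3.6, 8.01, 10.56, 19.6, 2.16 → Σ = 45.75
T = 45.75 / 13.21 = 3.463285… → 3.46

3.46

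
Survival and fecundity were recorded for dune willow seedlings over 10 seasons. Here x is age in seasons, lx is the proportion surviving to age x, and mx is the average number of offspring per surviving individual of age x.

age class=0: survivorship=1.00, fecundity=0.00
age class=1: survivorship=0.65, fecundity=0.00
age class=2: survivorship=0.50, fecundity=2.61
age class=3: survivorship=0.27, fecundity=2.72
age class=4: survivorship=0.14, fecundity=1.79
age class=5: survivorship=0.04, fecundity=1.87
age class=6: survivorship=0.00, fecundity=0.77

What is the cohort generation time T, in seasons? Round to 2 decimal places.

lx·mx: 0, 0, 1.305, 0.7344, 0.2506, 0.0748, 0 → R0 = 2.3648
x·lx·mx: 0, 0, 2.61, 2.2032, 1.0024, 0.374, 0 → Σ = 6.1896
T = 6.1896 / 2.3648 = 2.617388… → 2.62

2.62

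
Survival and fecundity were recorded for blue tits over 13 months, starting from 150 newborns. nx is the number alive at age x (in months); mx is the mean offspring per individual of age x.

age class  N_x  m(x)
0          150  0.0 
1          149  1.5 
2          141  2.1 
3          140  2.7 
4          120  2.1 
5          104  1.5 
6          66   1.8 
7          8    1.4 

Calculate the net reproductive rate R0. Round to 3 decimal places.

lx = nx/n0 = nx/150: 1, 0.99333…, 0.94, 0.93333…, 0.8, 0.69333…, 0.44, 0.05333…
lx·mx by age: 0, 1.49…, 1.974, 2.52…, 1.68, 1.04…, 0.792, 0.074667…
R0 = Σ lx·mx = 9.570667… → 9.571

9.571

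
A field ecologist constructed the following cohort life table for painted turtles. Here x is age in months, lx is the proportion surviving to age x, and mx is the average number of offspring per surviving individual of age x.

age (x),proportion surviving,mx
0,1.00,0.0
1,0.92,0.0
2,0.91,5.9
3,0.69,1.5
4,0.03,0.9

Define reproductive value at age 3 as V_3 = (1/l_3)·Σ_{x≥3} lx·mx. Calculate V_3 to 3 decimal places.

lx·mx for x ≥ 3: 1.035, 0.027 → sum = 1.062
V_3 = 1.062 / l_3 = 1.062 / 0.69 = 1.53913… → 1.539

1.539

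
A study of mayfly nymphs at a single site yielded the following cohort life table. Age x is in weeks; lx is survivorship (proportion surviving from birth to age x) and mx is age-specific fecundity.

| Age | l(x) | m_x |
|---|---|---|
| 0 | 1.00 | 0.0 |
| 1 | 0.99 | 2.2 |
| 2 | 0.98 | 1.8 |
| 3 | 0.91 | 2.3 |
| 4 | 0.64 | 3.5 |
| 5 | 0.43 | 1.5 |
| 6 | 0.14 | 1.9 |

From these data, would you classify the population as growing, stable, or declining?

R0 = Σ lx·mx = 0 + 2.178 + 1.764 + 2.093 + 2.24 + 0.645 + 0.266 = 9.186
R0 > 1, so the population is growing.

growing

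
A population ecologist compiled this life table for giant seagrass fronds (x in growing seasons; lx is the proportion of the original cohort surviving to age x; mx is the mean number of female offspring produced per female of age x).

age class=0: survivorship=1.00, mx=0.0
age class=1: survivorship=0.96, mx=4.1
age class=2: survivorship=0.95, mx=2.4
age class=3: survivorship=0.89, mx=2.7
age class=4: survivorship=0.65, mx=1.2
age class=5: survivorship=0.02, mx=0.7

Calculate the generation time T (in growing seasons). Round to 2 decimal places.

lx·mx: 0, 3.936, 2.28, 2.403, 0.78, 0.014 → R0 = 9.413
x·lx·mx: 0, 3.936, 4.56, 7.209, 3.12, 0.07 → Σ = 18.895
T = 18.895 / 9.413 = 2.00733… → 2.01

2.01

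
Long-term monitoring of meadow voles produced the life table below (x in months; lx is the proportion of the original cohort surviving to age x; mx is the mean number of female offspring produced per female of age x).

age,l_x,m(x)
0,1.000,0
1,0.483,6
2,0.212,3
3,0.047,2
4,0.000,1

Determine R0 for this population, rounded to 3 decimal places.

3.628

lx·mx by age: 0, 2.898, 0.636, 0.094, 0
R0 = Σ lx·mx = 3.628 → 3.628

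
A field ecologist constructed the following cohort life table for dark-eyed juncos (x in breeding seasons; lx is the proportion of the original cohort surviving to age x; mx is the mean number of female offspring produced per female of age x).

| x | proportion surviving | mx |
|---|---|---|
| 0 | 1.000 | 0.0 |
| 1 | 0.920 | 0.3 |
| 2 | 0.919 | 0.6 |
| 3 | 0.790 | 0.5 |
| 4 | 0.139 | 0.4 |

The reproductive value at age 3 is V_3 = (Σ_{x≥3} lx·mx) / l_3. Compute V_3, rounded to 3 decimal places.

0.570

lx·mx for x ≥ 3: 0.395, 0.0556 → sum = 0.4506
V_3 = 0.4506 / l_3 = 0.4506 / 0.79 = 0.57038… → 0.570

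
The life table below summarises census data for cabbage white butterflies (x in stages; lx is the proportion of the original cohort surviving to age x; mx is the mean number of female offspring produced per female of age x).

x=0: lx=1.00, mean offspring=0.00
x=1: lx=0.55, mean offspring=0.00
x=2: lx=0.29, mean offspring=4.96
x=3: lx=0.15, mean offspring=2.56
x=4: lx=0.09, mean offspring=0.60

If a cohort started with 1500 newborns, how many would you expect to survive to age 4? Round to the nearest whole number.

135

Expected survivors = N0 · l_4 = 1500 × 0.09 = 135 → 135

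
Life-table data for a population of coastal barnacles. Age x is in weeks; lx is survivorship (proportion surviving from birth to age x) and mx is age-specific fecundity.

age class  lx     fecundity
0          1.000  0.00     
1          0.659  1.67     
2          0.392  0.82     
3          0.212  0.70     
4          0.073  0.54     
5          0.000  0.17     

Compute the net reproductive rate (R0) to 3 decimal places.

lx·mx by age: 0, 1.10053, 0.32144, 0.1484, 0.03942, 0
R0 = Σ lx·mx = 1.60979 → 1.610

1.610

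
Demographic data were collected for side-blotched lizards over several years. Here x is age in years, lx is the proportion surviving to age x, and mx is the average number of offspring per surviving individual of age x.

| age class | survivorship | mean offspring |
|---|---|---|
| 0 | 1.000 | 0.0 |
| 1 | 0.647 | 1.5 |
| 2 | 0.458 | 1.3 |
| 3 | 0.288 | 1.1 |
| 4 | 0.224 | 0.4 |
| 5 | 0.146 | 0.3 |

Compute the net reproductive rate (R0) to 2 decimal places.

lx·mx by age: 0, 0.9705, 0.5954, 0.3168, 0.0896, 0.0438
R0 = Σ lx·mx = 2.0161 → 2.02

2.02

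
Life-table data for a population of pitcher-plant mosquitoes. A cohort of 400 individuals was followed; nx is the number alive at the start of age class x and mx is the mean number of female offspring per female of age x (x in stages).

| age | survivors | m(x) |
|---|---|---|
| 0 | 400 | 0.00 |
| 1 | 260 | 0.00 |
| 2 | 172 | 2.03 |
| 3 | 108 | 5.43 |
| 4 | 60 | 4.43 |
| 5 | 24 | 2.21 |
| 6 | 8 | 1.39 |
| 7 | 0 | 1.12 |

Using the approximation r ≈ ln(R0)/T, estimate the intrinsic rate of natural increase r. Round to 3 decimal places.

0.378

lx = nx/n0 = nx/400: 1, 0.65, 0.43, 0.27, 0.15, 0.06, 0.02, 0
R0 = Σ lx·mx = 0 + 0 + 0.8729 + 1.4661 + 0.6645 + 0.1326 + 0.0278 + 0 = 3.1639
Σ x·lx·mx = 9.6319; T = 9.6319/3.1639 = 3.04431…
r ≈ ln(R0)/T = ln(3.1639)/3.04431… = 0.37835… → 0.378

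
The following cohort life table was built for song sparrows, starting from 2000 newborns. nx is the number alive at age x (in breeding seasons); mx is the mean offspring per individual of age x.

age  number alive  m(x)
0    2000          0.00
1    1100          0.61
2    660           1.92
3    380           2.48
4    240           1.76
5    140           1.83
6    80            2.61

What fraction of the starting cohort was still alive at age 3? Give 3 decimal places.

0.190

l_3 = n_3/n_0 = 380/2000 = 0.19 → 0.190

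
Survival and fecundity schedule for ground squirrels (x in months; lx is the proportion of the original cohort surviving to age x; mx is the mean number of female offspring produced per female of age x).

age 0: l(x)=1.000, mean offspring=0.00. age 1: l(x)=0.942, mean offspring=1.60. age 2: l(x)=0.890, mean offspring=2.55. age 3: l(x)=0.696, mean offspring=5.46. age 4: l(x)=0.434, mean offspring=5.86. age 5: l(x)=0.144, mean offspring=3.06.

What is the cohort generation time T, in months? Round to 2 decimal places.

lx·mx: 0, 1.5072, 2.2695, 3.80016, 2.54324, 0.44064 → R0 = 10.56074
x·lx·mx: 0, 1.5072, 4.539, 11.40048, 10.17296, 2.2032 → Σ = 29.82284
T = 29.82284 / 10.56074 = 2.823935… → 2.82

2.82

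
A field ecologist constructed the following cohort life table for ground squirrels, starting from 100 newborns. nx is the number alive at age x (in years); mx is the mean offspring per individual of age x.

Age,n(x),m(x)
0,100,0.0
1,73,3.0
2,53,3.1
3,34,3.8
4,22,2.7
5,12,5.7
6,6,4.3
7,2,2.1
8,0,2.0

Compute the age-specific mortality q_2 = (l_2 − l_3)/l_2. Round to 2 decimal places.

0.36

lx = nx/n0 = nx/100: 1, 0.73, 0.53, 0.34, 0.22, 0.12, 0.06, 0.02, 0
q_2 = (l_2 − l_3) / l_2 = (0.53 − 0.34) / 0.53
     = 0.19 / 0.53 = 0.358491… → 0.36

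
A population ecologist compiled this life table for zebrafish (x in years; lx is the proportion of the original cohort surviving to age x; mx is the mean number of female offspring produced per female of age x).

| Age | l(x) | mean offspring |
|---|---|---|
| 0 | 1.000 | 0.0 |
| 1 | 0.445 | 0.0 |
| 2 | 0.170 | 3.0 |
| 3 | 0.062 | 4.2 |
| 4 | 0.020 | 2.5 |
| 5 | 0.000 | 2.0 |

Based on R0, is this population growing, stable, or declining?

R0 = Σ lx·mx = 0 + 0 + 0.51 + 0.2604 + 0.05 + 0 = 0.8204
R0 < 1, so the population is declining.

declining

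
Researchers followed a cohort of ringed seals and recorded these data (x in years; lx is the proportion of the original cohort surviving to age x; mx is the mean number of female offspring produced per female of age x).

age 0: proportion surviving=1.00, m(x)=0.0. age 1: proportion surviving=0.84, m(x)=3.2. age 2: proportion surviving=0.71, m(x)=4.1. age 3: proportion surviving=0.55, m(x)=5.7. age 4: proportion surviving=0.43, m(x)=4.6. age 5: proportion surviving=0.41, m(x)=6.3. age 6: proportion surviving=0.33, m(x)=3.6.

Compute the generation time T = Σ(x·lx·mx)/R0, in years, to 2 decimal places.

3.17

lx·mx: 0, 2.688, 2.911, 3.135, 1.978, 2.583, 1.188 → R0 = 14.483
x·lx·mx: 0, 2.688, 5.822, 9.405, 7.912, 12.915, 7.128 → Σ = 45.87
T = 45.87 / 14.483 = 3.167161… → 3.17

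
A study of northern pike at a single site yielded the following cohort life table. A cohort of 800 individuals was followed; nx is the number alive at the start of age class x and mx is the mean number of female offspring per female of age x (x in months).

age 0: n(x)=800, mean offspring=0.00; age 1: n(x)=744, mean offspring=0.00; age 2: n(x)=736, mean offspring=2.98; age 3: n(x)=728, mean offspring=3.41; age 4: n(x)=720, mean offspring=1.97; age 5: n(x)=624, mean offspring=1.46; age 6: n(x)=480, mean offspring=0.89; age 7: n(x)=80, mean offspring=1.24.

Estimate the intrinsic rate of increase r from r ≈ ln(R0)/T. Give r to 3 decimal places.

0.667

lx = nx/n0 = nx/800: 1, 0.93, 0.92, 0.91, 0.9, 0.78, 0.6, 0.1
R0 = Σ lx·mx = 0 + 0 + 2.7416 + 3.1031 + 1.773 + 1.1388 + 0.534 + 0.124 = 9.4145
Σ x·lx·mx = 31.6505; T = 31.6505/9.4145 = 3.36189…
r ≈ ln(R0)/T = ln(9.4145)/3.36189… = 0.66696… → 0.667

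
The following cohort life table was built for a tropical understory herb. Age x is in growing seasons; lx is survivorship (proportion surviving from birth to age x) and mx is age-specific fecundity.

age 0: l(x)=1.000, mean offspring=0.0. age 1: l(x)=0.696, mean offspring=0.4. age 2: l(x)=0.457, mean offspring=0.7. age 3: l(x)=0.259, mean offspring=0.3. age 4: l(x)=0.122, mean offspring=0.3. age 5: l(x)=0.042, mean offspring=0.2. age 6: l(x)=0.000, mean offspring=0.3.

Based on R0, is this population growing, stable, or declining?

declining

R0 = Σ lx·mx = 0 + 0.2784 + 0.3199 + 0.0777 + 0.0366 + 0.0084 + 0 = 0.721
R0 < 1, so the population is declining.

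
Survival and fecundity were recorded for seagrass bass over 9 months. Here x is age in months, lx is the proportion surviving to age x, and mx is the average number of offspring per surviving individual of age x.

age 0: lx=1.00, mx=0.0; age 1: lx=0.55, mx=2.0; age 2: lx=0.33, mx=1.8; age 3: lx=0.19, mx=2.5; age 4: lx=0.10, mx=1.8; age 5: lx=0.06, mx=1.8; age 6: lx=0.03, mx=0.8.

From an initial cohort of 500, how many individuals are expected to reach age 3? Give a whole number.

Expected survivors = N0 · l_3 = 500 × 0.19 = 95 → 95

95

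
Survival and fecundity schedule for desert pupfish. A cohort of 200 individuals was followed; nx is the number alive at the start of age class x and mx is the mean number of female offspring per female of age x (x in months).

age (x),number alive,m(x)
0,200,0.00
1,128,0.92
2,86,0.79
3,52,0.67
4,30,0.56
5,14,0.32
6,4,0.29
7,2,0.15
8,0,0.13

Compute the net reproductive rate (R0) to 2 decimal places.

lx = nx/n0 = nx/200: 1, 0.64, 0.43, 0.26, 0.15, 0.07, 0.02, 0.01, 0
lx·mx by age: 0, 0.5888, 0.3397, 0.1742, 0.084, 0.0224, 0.0058, 0.0015, 0
R0 = Σ lx·mx = 1.2164 → 1.22

1.22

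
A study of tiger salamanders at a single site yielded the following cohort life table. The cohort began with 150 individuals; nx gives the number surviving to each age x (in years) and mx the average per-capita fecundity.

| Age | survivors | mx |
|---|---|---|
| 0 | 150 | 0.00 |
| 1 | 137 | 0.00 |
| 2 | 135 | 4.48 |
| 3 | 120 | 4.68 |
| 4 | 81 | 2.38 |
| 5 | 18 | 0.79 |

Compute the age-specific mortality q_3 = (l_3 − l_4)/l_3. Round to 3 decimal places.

lx = nx/n0 = nx/150: 1, 0.91333…, 0.9, 0.8, 0.54, 0.12
q_3 = (l_3 − l_4) / l_3 = (0.8 − 0.54) / 0.8
     = 0.26 / 0.8 = 0.325 → 0.325

0.325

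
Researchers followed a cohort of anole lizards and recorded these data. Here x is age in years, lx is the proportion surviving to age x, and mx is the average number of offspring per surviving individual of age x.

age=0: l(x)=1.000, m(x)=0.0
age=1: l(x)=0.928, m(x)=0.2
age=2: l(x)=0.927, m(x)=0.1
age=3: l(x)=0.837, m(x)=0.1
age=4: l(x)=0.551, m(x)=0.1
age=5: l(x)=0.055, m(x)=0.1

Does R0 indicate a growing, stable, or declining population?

R0 = Σ lx·mx = 0 + 0.1856 + 0.0927 + 0.0837 + 0.0551 + 0.0055 = 0.4226
R0 < 1, so the population is declining.

declining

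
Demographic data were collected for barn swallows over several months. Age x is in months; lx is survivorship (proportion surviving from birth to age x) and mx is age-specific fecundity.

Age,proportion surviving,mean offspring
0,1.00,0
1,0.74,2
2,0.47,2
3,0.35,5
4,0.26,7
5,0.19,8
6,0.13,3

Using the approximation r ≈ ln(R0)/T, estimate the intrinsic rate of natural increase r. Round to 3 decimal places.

0.632

R0 = Σ lx·mx = 0 + 1.48 + 0.94 + 1.75 + 1.82 + 1.52 + 0.39 = 7.9
Σ x·lx·mx = 25.83; T = 25.83/7.9 = 3.26962…
r ≈ ln(R0)/T = ln(7.9)/3.26962… = 0.63214… → 0.632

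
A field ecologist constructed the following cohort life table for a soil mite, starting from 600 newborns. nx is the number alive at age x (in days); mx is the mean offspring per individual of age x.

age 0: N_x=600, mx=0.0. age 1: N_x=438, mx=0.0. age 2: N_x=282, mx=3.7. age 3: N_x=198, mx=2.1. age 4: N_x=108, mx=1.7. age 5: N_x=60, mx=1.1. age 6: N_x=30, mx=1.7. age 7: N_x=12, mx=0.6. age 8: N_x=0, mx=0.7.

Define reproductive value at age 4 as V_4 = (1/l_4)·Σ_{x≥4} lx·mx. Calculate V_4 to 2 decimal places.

2.85

lx = nx/n0 = nx/600: 1, 0.73, 0.47, 0.33, 0.18, 0.1, 0.05, 0.02, 0
lx·mx for x ≥ 4: 0.306, 0.11, 0.085, 0.012, 0 → sum = 0.513
V_4 = 0.513 / l_4 = 0.513 / 0.18 = 2.85 → 2.85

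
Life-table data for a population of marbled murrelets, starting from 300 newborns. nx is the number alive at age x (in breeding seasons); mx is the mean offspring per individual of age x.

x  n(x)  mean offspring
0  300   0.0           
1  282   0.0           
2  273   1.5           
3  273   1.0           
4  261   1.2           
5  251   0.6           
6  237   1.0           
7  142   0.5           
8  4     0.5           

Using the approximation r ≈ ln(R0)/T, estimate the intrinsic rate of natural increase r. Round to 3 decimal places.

lx = nx/n0 = nx/300: 1, 0.94, 0.91, 0.91, 0.87, 0.83667…, 0.79, 0.47333…, 0.01333…
R0 = Σ lx·mx = 0 + 0 + 1.365 + 0.91 + 1.044 + 0.502… + 0.79 + 0.23667… + 0.00667… = 4.854333…
Σ x·lx·mx = 18.596…; T = 18.596…/4.854333… = 3.8308…
r ≈ ln(R0)/T = ln(4.854333…)/3.8308… = 0.41241… → 0.412

0.412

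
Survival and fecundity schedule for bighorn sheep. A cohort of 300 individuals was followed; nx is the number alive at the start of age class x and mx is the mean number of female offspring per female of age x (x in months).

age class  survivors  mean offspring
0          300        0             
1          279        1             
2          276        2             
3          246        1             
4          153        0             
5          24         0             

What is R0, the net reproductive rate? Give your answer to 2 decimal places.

3.59

lx = nx/n0 = nx/300: 1, 0.93, 0.92, 0.82, 0.51, 0.08
lx·mx by age: 0, 0.93, 1.84, 0.82, 0, 0
R0 = Σ lx·mx = 3.59 → 3.59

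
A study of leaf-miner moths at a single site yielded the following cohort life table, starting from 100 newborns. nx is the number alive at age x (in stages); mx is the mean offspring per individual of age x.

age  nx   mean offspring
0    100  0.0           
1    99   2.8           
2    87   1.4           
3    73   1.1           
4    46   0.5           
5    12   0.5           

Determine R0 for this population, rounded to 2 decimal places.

5.08

lx = nx/n0 = nx/100: 1, 0.99, 0.87, 0.73, 0.46, 0.12
lx·mx by age: 0, 2.772, 1.218, 0.803, 0.23, 0.06
R0 = Σ lx·mx = 5.083 → 5.08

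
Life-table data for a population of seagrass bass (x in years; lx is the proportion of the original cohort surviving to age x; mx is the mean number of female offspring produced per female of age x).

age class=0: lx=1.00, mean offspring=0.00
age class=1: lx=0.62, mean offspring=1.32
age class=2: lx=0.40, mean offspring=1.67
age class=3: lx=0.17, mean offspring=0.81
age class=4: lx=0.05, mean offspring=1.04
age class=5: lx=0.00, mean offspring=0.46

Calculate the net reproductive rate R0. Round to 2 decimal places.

lx·mx by age: 0, 0.8184, 0.668, 0.1377, 0.052, 0
R0 = Σ lx·mx = 1.6761 → 1.68

1.68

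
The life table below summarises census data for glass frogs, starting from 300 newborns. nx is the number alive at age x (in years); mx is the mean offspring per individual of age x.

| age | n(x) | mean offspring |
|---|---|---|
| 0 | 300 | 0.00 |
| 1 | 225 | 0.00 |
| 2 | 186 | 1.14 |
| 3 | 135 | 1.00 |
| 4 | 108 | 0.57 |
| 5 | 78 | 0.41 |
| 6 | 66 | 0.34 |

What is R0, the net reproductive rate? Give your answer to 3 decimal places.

lx = nx/n0 = nx/300: 1, 0.75, 0.62, 0.45, 0.36, 0.26, 0.22
lx·mx by age: 0, 0, 0.7068, 0.45, 0.2052, 0.1066, 0.0748
R0 = Σ lx·mx = 1.5434 → 1.543

1.543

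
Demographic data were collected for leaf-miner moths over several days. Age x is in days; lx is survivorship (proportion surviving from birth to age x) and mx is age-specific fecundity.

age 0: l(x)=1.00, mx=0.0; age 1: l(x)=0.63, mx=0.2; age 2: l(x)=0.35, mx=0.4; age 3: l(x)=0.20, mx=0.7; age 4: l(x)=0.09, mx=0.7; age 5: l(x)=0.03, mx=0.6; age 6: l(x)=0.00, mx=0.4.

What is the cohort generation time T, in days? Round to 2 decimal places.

lx·mx: 0, 0.126, 0.14, 0.14, 0.063, 0.018, 0 → R0 = 0.487
x·lx·mx: 0, 0.126, 0.28, 0.42, 0.252, 0.09, 0 → Σ = 1.168
T = 1.168 / 0.487 = 2.398357… → 2.40

2.40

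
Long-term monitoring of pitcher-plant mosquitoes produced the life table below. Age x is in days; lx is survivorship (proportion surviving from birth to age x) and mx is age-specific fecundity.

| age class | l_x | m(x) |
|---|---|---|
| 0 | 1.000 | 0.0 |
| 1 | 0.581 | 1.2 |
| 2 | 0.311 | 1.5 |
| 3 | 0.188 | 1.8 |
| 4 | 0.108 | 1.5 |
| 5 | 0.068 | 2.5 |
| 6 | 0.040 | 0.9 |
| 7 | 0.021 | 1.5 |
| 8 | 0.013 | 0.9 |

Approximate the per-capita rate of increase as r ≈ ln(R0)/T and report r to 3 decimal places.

R0 = Σ lx·mx = 0 + 0.6972 + 0.4665 + 0.3384 + 0.162 + 0.17 + 0.036 + 0.0315 + 0.0117 = 1.9133
Σ x·lx·mx = 4.6735; T = 4.6735/1.9133 = 2.44264…
r ≈ ln(R0)/T = ln(1.9133)/2.44264… = 0.26563… → 0.266

0.266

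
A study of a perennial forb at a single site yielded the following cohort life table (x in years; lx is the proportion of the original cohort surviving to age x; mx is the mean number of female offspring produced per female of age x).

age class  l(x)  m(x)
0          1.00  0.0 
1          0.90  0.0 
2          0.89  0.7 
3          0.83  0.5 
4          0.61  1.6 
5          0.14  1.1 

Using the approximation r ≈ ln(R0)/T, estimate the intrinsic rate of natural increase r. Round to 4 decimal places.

0.2341

R0 = Σ lx·mx = 0 + 0 + 0.623 + 0.415 + 0.976 + 0.154 = 2.168
Σ x·lx·mx = 7.165; T = 7.165/2.168 = 3.30489…
r ≈ ln(R0)/T = ln(2.168)/3.30489… = 0.234139… → 0.2341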